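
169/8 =169/8 = 21.12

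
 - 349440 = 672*(-520) 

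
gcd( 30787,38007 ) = 1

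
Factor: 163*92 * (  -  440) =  - 6598240 = -2^5*5^1*11^1*23^1 * 163^1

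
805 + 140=945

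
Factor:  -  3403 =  - 41^1 * 83^1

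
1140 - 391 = 749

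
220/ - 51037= - 220/51037 = -0.00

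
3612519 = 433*8343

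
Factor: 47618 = 2^1*29^1*821^1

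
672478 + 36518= 708996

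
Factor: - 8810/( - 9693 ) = 2^1 * 3^(  -  3 )* 5^1 * 359^( - 1 )*881^1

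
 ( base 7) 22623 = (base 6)42503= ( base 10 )5799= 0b1011010100111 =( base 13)2841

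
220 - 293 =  - 73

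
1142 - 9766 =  - 8624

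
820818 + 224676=1045494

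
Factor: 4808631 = 3^1 * 37^1 * 43321^1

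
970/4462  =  5/23 = 0.22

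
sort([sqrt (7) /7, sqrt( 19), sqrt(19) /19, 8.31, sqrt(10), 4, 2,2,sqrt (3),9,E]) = [ sqrt(19)/19, sqrt(7)/7,sqrt(3 ), 2, 2,E, sqrt(10) , 4,sqrt(19),8.31, 9 ]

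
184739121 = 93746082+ 90993039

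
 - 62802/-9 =6978 + 0/1= 6978.00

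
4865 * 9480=46120200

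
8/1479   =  8/1479 = 0.01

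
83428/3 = 83428/3 =27809.33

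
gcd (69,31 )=1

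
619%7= 3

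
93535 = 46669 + 46866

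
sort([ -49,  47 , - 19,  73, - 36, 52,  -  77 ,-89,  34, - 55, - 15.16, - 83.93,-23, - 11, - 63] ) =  [ - 89, - 83.93, - 77, - 63, - 55, - 49, - 36, - 23, - 19,-15.16 , - 11,34,  47, 52,73 ] 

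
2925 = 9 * 325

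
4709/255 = 277/15 = 18.47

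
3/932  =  3/932  =  0.00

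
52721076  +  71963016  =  124684092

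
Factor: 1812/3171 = 4/7 =2^2 * 7^ (-1 )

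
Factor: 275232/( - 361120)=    - 3^1*5^( - 1) * 37^ (- 1)*47^1  =  -141/185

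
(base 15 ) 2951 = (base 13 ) 404b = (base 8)21223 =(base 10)8851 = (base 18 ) 195d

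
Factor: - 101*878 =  - 2^1*101^1*439^1 = -88678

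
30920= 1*30920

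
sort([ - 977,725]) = [ - 977,725]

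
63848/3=21282 + 2/3 = 21282.67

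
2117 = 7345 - 5228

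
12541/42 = 12541/42 = 298.60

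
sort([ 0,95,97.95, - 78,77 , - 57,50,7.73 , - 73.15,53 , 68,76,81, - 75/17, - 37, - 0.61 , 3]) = [ -78, - 73.15, - 57, - 37, - 75/17, - 0.61,0,3,7.73 , 50,53,68,76,77 , 81 , 95,97.95]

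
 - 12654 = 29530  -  42184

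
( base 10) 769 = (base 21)1fd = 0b1100000001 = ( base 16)301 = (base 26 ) 13f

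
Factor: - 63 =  - 3^2*7^1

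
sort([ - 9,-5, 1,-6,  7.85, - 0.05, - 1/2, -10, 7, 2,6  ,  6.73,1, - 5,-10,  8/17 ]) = [ - 10 ,  -  10, - 9, - 6, - 5, - 5, - 1/2,  -  0.05,  8/17,1, 1, 2,6  ,  6.73, 7, 7.85 ]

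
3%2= 1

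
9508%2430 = 2218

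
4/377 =4/377 = 0.01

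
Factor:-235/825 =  - 3^( - 1)*5^(-1 )*11^( - 1) * 47^1 =-47/165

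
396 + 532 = 928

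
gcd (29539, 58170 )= 1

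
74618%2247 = 467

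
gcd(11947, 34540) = 1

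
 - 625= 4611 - 5236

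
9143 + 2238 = 11381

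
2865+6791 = 9656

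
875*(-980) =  - 857500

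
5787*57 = 329859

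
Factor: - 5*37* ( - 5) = 5^2*37^1 = 925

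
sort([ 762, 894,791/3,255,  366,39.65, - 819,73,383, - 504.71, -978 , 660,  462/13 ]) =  [ - 978, - 819,-504.71, 462/13,39.65,  73, 255,791/3,366 , 383, 660,762,  894 ]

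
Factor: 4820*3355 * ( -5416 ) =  - 87582677600 = - 2^5*5^2 * 11^1*61^1 * 241^1*677^1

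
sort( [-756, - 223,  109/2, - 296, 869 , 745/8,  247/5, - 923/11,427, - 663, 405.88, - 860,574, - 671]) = [ - 860, - 756, - 671 , - 663, - 296,  -  223, - 923/11,247/5, 109/2, 745/8 , 405.88, 427,574,869] 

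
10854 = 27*402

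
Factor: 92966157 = 3^3*73^1*101^1*467^1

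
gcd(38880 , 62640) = 2160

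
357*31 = 11067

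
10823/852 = 10823/852= 12.70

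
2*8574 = 17148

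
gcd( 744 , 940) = 4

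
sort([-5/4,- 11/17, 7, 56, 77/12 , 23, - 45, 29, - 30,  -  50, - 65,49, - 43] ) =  [ - 65, - 50, - 45, - 43,-30,-5/4, - 11/17,77/12,7, 23, 29, 49, 56 ] 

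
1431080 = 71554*20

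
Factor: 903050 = 2^1 * 5^2*18061^1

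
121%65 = 56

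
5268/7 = 752 + 4/7 = 752.57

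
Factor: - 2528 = - 2^5*79^1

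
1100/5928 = 275/1482 = 0.19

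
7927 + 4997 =12924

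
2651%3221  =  2651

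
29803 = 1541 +28262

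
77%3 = 2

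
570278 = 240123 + 330155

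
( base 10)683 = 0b1010101011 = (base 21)1bb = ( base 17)263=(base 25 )128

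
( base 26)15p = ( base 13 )4BC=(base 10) 831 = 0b1100111111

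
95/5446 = 95/5446 = 0.02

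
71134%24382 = 22370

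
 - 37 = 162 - 199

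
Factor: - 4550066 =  - 2^1*367^1 * 6199^1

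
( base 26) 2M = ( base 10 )74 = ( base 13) 59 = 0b1001010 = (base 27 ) 2K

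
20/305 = 4/61 = 0.07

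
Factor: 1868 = 2^2  *467^1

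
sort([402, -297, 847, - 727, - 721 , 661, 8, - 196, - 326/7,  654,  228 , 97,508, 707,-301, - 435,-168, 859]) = [ - 727, - 721,-435, - 301, - 297,- 196,-168, - 326/7,  8,97,228, 402,  508,  654,661, 707 , 847, 859 ] 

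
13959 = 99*141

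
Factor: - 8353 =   -  8353^1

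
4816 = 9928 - 5112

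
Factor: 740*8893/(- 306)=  - 2^1*3^(-2)*5^1*17^( - 1 )*37^1 * 8893^1 = - 3290410/153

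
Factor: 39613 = 7^1* 5659^1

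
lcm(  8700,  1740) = 8700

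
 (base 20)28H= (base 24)1gh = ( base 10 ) 977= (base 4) 33101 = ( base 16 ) 3d1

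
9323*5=46615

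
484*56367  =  27281628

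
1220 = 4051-2831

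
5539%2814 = 2725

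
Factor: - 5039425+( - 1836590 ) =  -  3^1*5^1*458401^1 = - 6876015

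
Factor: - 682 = -2^1*11^1*31^1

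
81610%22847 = 13069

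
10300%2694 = 2218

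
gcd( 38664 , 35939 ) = 1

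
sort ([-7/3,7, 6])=[ - 7/3, 6, 7]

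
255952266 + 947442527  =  1203394793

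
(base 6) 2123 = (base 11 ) 3AA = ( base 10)483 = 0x1e3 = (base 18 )18F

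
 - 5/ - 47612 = 5/47612 = 0.00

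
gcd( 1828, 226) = 2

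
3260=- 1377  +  4637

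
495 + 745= 1240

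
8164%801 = 154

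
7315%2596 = 2123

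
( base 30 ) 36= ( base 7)165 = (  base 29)39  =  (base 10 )96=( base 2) 1100000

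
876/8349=292/2783=0.10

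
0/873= 0 = 0.00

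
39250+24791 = 64041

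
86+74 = 160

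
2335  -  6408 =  - 4073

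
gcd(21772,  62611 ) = 1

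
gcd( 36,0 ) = 36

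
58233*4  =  232932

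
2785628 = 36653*76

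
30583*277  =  8471491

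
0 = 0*91456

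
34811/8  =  34811/8 = 4351.38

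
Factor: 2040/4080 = 2^( - 1 )= 1/2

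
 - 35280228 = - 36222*974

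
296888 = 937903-641015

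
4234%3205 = 1029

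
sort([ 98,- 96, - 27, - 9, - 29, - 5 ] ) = [ - 96, -29, - 27, - 9, - 5,98]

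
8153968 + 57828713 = 65982681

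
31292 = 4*7823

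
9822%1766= 992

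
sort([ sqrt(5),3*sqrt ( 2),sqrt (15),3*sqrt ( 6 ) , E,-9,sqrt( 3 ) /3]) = [ - 9,sqrt(3)/3,sqrt(5),E  ,  sqrt(15), 3*sqrt( 2),3*sqrt(6 )]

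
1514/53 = 28 + 30/53 =28.57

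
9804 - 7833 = 1971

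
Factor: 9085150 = 2^1*5^2*109^1*1667^1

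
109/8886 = 109/8886 = 0.01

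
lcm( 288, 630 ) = 10080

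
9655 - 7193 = 2462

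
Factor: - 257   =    -  257^1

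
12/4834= 6/2417 = 0.00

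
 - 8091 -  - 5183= -2908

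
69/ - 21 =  - 23/7 = - 3.29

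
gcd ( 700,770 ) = 70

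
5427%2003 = 1421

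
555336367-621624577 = -66288210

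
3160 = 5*632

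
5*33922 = 169610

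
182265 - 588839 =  - 406574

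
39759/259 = 39759/259 =153.51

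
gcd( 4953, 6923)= 1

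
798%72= 6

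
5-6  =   - 1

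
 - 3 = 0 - 3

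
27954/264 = 105+39/44  =  105.89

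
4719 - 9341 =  - 4622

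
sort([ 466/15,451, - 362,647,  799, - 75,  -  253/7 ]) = [  -  362,  -  75, - 253/7,466/15,451,647, 799 ] 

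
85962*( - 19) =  - 1633278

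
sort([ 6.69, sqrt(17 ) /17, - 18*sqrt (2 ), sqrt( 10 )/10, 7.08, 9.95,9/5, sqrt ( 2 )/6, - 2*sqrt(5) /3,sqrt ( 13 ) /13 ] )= [  -  18*sqrt(2 ),- 2*sqrt(5 )/3,sqrt (2) /6,sqrt (17) /17, sqrt (13)/13, sqrt ( 10)/10,9/5, 6.69,7.08, 9.95]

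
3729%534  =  525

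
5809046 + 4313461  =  10122507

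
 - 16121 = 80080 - 96201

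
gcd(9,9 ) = 9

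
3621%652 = 361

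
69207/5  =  69207/5=13841.40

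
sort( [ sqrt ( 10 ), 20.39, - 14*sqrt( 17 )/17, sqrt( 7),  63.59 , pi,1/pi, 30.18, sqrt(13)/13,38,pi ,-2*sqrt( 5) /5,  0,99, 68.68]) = [ -14*sqrt( 17)/17,-2*sqrt( 5) /5,0 , sqrt( 13) /13 , 1/pi , sqrt( 7),pi  ,  pi,sqrt( 10), 20.39,  30.18,38, 63.59, 68.68 , 99]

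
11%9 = 2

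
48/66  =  8/11 = 0.73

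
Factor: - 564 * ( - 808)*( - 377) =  -171803424=   - 2^5*3^1*13^1 * 29^1 * 47^1*101^1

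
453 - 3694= -3241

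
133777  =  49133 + 84644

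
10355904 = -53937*( - 192)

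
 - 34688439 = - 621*55859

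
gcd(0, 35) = 35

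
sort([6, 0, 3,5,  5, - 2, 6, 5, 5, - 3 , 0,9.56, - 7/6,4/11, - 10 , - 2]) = [-10, - 3, - 2, - 2,- 7/6, 0,0,4/11, 3, 5,  5,5, 5, 6,6, 9.56] 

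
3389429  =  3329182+60247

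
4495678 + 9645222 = 14140900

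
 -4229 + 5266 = 1037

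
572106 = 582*983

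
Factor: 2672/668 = 4   =  2^2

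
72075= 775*93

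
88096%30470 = 27156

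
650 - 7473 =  - 6823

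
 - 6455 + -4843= - 11298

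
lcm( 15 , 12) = 60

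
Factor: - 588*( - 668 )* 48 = 2^8*3^2 *7^2*167^1  =  18853632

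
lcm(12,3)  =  12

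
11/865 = 11/865 = 0.01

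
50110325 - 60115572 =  - 10005247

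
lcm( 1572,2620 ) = 7860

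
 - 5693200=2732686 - 8425886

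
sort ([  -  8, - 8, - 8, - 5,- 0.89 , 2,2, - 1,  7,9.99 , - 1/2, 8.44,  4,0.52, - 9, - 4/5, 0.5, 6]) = [ - 9, - 8, - 8,-8,  -  5, - 1, - 0.89, - 4/5, - 1/2,0.5,0.52,2,  2, 4  ,  6, 7, 8.44, 9.99 ]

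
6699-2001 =4698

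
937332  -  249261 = 688071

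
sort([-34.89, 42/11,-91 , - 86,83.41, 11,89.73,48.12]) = [ - 91,-86, - 34.89  ,  42/11, 11, 48.12, 83.41,89.73]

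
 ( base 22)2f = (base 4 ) 323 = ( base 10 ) 59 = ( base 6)135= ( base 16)3B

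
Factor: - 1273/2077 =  - 19^1*31^( - 1) = - 19/31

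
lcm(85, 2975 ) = 2975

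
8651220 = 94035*92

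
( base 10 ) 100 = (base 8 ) 144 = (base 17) 5f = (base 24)44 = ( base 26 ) 3M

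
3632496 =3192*1138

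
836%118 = 10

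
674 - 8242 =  - 7568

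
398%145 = 108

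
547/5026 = 547/5026 = 0.11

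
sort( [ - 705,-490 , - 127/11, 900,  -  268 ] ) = [  -  705, - 490, - 268, - 127/11,900 ] 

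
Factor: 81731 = 13^1*6287^1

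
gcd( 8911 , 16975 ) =7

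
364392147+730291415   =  1094683562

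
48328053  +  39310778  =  87638831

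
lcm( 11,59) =649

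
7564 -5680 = 1884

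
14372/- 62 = -7186/31 = -231.81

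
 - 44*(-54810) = 2411640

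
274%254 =20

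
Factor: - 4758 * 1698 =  - 8079084  =  - 2^2  *  3^2*13^1*61^1* 283^1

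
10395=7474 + 2921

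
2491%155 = 11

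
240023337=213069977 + 26953360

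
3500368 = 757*4624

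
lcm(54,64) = 1728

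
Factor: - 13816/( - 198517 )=1256/18047 =2^3*157^1*18047^ ( - 1)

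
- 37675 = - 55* 685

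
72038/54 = 36019/27 = 1334.04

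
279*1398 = 390042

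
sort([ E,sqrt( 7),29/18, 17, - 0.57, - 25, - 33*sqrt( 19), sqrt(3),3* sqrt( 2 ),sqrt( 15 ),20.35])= [- 33*sqrt(19), - 25,  -  0.57,29/18,sqrt( 3), sqrt( 7),E,sqrt( 15),3*sqrt ( 2),17,20.35 ]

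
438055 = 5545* 79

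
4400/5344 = 275/334 =0.82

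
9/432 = 1/48 = 0.02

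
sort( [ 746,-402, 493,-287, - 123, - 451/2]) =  [-402, - 287,-451/2, - 123, 493,746]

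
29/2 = 29/2 = 14.50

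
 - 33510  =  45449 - 78959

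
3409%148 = 5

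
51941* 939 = 48772599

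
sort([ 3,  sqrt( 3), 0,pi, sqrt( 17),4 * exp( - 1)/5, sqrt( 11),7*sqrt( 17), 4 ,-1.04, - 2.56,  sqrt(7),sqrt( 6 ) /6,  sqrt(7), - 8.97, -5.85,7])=[ - 8.97, - 5.85, - 2.56,-1.04, 0, 4*exp( - 1)/5,sqrt( 6)/6, sqrt( 3),sqrt( 7 ), sqrt( 7),3, pi,sqrt( 11),4 , sqrt( 17 ), 7,7  *  sqrt( 17 )]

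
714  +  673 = 1387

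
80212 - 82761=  - 2549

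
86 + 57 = 143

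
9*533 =4797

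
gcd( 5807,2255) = 1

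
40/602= 20/301 = 0.07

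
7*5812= 40684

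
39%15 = 9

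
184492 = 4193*44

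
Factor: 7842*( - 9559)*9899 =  - 2^1*3^1  *  11^2*19^1  *79^1*521^1*1307^1 = - 742045650522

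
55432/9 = 55432/9 = 6159.11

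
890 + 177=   1067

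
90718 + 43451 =134169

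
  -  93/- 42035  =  93/42035 =0.00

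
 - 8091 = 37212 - 45303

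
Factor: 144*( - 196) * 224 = - 2^11*3^2*7^3=- 6322176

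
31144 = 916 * 34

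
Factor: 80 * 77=2^4*5^1 * 7^1*11^1 = 6160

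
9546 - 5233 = 4313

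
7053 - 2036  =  5017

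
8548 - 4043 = 4505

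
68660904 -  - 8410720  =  77071624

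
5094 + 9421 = 14515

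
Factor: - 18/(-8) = 2^( - 2)*3^2 = 9/4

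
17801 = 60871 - 43070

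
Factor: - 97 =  - 97^1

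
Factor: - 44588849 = -1979^1*22531^1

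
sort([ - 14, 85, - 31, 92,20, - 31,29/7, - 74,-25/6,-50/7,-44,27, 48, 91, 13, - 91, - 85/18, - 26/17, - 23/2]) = [ - 91 , - 74, - 44,-31,-31,-14, - 23/2,-50/7 ,  -  85/18,-25/6,  -  26/17,  29/7,13, 20,27, 48, 85,91,92]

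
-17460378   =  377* ( - 46314)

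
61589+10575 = 72164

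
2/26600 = 1/13300 = 0.00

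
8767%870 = 67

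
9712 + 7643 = 17355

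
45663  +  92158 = 137821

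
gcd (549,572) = 1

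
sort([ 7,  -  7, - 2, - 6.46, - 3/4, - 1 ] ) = [ - 7, - 6.46, - 2 , - 1, - 3/4, 7]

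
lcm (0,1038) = 0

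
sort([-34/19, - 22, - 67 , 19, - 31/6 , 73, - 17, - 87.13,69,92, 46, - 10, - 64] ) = [ - 87.13, - 67, - 64, - 22, - 17, - 10,  -  31/6, - 34/19,19,46 , 69,73,92]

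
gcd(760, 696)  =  8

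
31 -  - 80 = 111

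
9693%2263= 641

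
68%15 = 8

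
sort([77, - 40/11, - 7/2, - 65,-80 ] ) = [ - 80, - 65, - 40/11,-7/2 , 77 ]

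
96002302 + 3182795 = 99185097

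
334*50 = 16700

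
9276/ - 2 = -4638 + 0/1 = - 4638.00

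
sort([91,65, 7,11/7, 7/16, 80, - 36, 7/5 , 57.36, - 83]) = [ - 83 , - 36, 7/16,7/5,11/7,7,57.36 , 65 , 80 , 91]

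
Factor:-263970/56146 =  - 315/67 = -3^2 * 5^1*7^1*67^( - 1)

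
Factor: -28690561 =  - 28690561^1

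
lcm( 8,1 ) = 8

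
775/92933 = 775/92933 = 0.01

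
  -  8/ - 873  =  8/873 = 0.01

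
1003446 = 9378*107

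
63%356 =63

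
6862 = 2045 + 4817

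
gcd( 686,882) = 98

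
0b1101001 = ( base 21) 50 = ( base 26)41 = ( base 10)105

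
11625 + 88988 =100613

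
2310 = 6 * 385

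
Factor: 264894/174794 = 3^1*7^2*97^(-1) = 147/97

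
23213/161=144 + 29/161 = 144.18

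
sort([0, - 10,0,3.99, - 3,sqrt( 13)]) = [-10, - 3,0, 0, sqrt(13), 3.99]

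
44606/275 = 162 + 56/275 = 162.20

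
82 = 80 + 2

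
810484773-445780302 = 364704471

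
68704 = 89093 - 20389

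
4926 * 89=438414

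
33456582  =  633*52854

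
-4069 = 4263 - 8332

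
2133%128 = 85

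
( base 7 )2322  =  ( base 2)1101010001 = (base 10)849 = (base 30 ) s9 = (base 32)QH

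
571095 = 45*12691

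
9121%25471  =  9121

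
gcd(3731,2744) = 7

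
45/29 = 45/29 = 1.55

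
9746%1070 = 116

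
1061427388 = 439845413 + 621581975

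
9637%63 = 61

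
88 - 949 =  - 861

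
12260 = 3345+8915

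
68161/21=68161/21 = 3245.76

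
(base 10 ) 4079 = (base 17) E1G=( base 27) 5G2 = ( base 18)CAB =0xFEF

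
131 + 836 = 967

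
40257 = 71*567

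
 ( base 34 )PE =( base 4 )31200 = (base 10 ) 864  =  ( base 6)4000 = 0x360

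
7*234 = 1638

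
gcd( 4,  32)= 4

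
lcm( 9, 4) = 36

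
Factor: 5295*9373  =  3^1 * 5^1*7^1  *13^1*103^1*353^1 = 49630035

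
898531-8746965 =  - 7848434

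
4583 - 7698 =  - 3115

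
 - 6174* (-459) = 2833866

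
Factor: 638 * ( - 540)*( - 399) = 2^3*3^4*5^1*7^1*11^1*19^1*29^1 = 137463480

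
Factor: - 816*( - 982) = 2^5*3^1*17^1*491^1=801312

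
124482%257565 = 124482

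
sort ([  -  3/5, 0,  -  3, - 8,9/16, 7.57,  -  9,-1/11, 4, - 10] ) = [ - 10, - 9,- 8,-3, - 3/5, - 1/11,0,9/16, 4,7.57] 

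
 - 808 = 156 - 964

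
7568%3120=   1328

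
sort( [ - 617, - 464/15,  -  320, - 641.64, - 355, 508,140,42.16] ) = [ - 641.64,-617, - 355, - 320, - 464/15, 42.16,140,508 ]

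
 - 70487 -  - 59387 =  - 11100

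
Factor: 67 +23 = 2^1*3^2 *5^1=90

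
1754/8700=877/4350 = 0.20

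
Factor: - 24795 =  - 3^2*5^1*19^1 * 29^1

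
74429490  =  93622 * 795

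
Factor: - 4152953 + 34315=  - 4118638 = -2^1*29^1*71011^1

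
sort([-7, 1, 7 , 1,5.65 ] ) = [ - 7,1, 1  ,  5.65,7 ] 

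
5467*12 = 65604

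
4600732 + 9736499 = 14337231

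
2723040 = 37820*72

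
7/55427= 7/55427=0.00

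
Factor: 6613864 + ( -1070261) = 13^1*43^1 * 47^1*211^1 = 5543603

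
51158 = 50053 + 1105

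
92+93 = 185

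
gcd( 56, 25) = 1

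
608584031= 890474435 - 281890404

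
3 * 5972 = 17916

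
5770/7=824+2/7= 824.29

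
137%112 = 25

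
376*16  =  6016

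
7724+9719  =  17443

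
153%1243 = 153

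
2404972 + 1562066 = 3967038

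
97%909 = 97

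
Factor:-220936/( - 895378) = 2^2*11^( - 1 )*27617^1*40699^( -1 ) = 110468/447689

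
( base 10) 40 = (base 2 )101000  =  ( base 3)1111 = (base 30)1a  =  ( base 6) 104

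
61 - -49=110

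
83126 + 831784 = 914910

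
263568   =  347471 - 83903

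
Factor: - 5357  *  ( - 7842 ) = 2^1*3^1*11^1*  487^1*1307^1 = 42009594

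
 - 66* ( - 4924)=324984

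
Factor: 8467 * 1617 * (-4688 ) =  - 64184059632 = - 2^4 * 3^1*7^2 * 11^1*293^1*8467^1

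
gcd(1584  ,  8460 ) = 36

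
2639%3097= 2639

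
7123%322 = 39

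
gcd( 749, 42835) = 1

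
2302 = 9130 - 6828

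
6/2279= 6/2279 = 0.00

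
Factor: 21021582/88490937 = 7007194/29496979=2^1*43^1 *59^1 * 1381^1*4643^( - 1)*6353^ ( - 1)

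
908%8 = 4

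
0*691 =0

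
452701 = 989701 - 537000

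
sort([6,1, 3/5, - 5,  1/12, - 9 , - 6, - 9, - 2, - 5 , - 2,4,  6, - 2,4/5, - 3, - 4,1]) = [ - 9 , - 9,  -  6, - 5  , - 5, - 4, - 3 , - 2, - 2, - 2,1/12, 3/5 , 4/5, 1,  1, 4 , 6,  6 ] 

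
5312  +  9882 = 15194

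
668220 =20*33411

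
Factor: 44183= 17^1*23^1 * 113^1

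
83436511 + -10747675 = 72688836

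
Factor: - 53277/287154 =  - 59/318 = -2^(  -  1) * 3^( - 1)*53^( - 1)*59^1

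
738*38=28044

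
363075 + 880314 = 1243389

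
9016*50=450800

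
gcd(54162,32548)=2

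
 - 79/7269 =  - 1 + 7190/7269 = -0.01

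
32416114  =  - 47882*( - 677)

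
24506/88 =12253/44 = 278.48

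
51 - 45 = 6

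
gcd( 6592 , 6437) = 1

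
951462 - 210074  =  741388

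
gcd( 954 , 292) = 2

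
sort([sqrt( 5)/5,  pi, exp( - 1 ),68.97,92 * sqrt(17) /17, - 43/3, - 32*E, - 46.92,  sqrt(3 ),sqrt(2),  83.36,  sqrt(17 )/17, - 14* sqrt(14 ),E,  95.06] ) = [ - 32*E, - 14* sqrt( 14), - 46.92, - 43/3,sqrt(17) /17,exp(-1), sqrt(5)/5,sqrt(2),sqrt(3 ),E,pi, 92  *  sqrt(17)/17,68.97, 83.36,95.06 ]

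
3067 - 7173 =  - 4106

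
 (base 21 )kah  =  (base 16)2357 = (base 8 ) 21527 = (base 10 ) 9047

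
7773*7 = 54411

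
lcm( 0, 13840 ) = 0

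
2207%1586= 621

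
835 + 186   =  1021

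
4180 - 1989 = 2191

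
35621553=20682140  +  14939413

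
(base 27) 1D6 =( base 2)10000111110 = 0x43e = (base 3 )1111020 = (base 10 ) 1086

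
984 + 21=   1005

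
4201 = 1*4201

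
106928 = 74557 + 32371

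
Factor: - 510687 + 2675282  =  5^1 *41^1*10559^1=2164595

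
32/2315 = 32/2315 =0.01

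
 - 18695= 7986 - 26681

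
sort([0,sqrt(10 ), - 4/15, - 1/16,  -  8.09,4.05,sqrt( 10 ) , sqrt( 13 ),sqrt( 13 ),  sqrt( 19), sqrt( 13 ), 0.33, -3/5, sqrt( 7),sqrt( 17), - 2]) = [ - 8.09,-2,-3/5, - 4/15,-1/16 , 0, 0.33,sqrt( 7 ), sqrt( 10 ), sqrt(10), sqrt( 13 ),sqrt( 13 ), sqrt( 13), 4.05,sqrt( 17), sqrt(19)]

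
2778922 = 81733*34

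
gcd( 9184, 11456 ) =32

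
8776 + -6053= 2723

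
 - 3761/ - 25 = 3761/25 = 150.44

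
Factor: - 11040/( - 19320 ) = 2^2* 7^(-1 )= 4/7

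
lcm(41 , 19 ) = 779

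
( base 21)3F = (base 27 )2O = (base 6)210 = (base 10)78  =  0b1001110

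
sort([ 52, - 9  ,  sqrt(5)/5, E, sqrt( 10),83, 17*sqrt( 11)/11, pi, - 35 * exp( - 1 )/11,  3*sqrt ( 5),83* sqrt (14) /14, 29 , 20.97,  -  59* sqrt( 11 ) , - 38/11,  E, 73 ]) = [-59* sqrt(11), - 9, - 38/11,-35*exp( - 1)/11,  sqrt( 5)/5,E, E, pi , sqrt( 10), 17*sqrt(11)/11, 3*sqrt(5),20.97,83*sqrt(14 ) /14, 29, 52, 73, 83]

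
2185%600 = 385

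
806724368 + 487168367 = 1293892735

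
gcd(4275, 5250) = 75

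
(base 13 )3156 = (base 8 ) 15257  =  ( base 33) 690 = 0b1101010101111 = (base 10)6831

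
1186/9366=593/4683 = 0.13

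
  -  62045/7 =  - 62045/7 = -8863.57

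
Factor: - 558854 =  - 2^1*23^1 * 12149^1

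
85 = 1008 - 923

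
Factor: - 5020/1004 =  - 5 = - 5^1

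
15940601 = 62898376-46957775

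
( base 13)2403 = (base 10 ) 5073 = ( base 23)9DD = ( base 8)11721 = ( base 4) 1033101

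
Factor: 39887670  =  2^1 * 3^1*5^1*41^1*32429^1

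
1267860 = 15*84524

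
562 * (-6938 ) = -3899156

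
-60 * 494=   -  29640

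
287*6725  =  1930075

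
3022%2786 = 236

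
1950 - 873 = 1077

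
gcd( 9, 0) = 9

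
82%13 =4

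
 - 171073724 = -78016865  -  93056859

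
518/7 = 74  =  74.00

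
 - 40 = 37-77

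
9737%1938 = 47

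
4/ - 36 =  - 1/9 = - 0.11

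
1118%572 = 546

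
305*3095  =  943975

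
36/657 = 4/73 =0.05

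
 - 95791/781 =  - 95791/781 = -122.65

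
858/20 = 429/10   =  42.90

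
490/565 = 98/113 = 0.87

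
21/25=21/25=0.84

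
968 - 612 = 356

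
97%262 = 97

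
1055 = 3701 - 2646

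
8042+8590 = 16632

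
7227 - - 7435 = 14662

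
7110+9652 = 16762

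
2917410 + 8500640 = 11418050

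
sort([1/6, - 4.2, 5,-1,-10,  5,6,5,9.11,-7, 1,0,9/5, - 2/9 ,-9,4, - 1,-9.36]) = [-10,-9.36, - 9 ,-7, - 4.2, - 1, - 1,-2/9, 0,1/6,1,9/5, 4 , 5,5,5,6,9.11]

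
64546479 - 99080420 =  - 34533941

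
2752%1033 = 686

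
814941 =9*90549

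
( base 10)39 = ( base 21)1i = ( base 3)1110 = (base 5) 124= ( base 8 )47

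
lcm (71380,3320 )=142760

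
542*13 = 7046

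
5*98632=493160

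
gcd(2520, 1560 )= 120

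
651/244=651/244 = 2.67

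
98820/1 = 98820= 98820.00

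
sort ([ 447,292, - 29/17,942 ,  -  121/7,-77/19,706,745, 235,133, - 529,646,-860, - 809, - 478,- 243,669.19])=[ - 860,  -  809 ,- 529,-478, - 243, - 121/7, - 77/19, - 29/17,133,235,292, 447, 646,669.19,706,745,942]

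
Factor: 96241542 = 2^1*3^1 * 16040257^1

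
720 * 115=82800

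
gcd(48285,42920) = 5365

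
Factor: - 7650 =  - 2^1*  3^2*5^2*17^1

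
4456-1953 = 2503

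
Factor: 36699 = 3^1*13^1*941^1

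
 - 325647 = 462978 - 788625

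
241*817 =196897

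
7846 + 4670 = 12516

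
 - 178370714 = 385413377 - 563784091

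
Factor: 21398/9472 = 2^( - 7)*13^1 * 37^( - 1 ) *823^1 = 10699/4736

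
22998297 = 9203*2499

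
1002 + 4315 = 5317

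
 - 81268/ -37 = 81268/37 = 2196.43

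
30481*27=822987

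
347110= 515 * 674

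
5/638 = 5/638=0.01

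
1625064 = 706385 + 918679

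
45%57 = 45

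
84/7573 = 84/7573 =0.01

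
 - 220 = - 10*22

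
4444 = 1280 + 3164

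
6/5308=3/2654  =  0.00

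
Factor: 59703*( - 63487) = - 3^1 * 7^1 * 2843^1*63487^1 = -3790364361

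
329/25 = 13 + 4/25 = 13.16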